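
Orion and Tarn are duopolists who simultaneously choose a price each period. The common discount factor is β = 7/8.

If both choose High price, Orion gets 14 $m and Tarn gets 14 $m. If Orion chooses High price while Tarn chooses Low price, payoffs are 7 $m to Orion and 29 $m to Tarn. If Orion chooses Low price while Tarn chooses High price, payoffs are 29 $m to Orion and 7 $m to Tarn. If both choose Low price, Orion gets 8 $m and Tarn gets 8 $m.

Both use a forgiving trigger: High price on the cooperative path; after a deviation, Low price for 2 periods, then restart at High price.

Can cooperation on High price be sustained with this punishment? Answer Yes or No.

No

A one-shot deviation gives 29 now, then 8 for 2 periods, then back to 14.
Gain from deviating: (29−14) today; loss: (14−8) in each of the next 2 periods.
No-deviation condition: (14−8)(β+…+β^2) ≥ 29−14, i.e. β+…+β^2 ≥ 5/2.
At β = 7/8: β+…+β^2 = 1.6406 < 2.5000.
So cooperation is not sustainable.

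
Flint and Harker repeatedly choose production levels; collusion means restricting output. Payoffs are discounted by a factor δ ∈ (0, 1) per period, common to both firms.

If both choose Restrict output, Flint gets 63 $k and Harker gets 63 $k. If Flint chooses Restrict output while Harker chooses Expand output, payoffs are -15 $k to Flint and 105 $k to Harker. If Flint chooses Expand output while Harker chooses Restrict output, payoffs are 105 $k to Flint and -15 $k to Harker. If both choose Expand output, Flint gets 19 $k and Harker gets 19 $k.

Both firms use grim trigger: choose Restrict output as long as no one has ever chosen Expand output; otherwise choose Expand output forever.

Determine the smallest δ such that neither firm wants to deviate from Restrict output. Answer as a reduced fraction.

21/43

Under grim trigger the critical discount factor is (T−C)/(T−P) with T = 105, C = 63, P = 19.
δ* = (105−63)/(105−19) = 42/86 = 21/43.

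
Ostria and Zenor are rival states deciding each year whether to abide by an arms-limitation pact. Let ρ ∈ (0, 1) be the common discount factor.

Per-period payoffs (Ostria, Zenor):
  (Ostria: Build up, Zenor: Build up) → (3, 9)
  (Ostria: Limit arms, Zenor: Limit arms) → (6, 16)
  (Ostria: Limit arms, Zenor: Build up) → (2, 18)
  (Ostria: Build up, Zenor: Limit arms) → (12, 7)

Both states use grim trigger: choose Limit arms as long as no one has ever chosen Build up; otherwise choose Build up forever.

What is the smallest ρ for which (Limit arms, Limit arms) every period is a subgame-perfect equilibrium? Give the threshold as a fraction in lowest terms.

2/3

Ostria: cooperation gives 6 each period; deviation gives 12 once then 3 forever.
  6/(1−ρ) ≥ 12 + 3ρ/(1−ρ) ⇒ ρ ≥ 6/9 = 2/3.
Zenor: cooperation gives 16 each period; deviation gives 18 once then 9 forever.
  ρ ≥ 2/9.
Both must hold, so the binding constraint is Ostria's: ρ ≥ 2/3.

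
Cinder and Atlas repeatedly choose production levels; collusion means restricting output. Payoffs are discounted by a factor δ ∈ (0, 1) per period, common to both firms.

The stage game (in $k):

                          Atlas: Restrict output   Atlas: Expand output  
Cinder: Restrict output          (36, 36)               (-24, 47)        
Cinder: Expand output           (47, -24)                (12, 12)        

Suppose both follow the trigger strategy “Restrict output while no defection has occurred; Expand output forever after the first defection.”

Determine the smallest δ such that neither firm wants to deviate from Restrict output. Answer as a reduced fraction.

11/35

36/(1−δ) ≥ 47 + 12δ/(1−δ)
36 ≥ 47 − 35δ
δ ≥ 11/35.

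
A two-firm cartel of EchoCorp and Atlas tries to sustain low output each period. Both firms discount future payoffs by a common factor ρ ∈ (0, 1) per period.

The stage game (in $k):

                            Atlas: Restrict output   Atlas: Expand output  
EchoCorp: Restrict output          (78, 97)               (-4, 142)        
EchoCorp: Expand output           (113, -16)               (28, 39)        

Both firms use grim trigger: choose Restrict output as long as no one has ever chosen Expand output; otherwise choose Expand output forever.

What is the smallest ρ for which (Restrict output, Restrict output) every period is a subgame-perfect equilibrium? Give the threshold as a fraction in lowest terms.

For EchoCorp: deviation gain 113−78 = 35, per-period punishment loss 78−28 = 50. IC gives ρ ≥ 35/85 = 7/17.
For Atlas: gain 45, loss 58 per period, so ρ ≥ 45/103.
The tighter constraint is Atlas's, so cooperation needs ρ ≥ 45/103.

45/103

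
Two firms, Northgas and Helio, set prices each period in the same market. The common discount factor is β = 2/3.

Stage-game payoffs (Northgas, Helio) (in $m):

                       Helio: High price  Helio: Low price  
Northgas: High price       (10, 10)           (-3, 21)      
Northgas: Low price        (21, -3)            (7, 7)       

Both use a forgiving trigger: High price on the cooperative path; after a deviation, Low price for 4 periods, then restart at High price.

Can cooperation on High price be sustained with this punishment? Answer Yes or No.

Comparing payoff streams over the 5 periods until play realigns: cooperate → 10(1+β+…+β^4); deviate → 21 + 7(β+…+β^4).
Cooperation is sustained iff (10−7)(β+…+β^4) ≥ 21−10.
β+…+β^4 = 2/3·(1−(2/3)^4)/(1−2/3) = 1.6049, and (21−10)/(10−7) = 3.6667.
1.6049 < 3.6667, so cooperation is not sustainable.

No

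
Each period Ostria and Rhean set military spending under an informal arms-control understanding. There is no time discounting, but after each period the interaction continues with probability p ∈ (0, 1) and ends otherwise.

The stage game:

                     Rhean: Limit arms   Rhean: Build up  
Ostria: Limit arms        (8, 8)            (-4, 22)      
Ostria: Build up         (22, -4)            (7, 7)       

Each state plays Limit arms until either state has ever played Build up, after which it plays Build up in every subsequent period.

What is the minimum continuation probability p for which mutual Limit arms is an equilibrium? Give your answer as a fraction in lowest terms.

With no time discounting, the continuation probability p plays the role of the discount factor.
Grim-trigger IC: 8/(1−p) ≥ 22 + 7p/(1−p) ⇒ p ≥ (22−8)/(22−7) = 14/15.

14/15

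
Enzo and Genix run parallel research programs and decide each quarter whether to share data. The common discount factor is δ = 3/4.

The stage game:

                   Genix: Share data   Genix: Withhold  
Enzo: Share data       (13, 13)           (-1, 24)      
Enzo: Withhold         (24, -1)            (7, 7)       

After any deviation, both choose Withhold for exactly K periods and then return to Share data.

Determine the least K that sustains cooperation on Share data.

4

Need Σ_{k=1}^{K} δ^k ≥ (24−13)/(13−7) = 1.8333 at δ = 3/4.
At K = 3 the sum is 1.7344 < 1.8333; at K = 4 it is 2.0508 ≥ 1.8333.
So the minimum punishment length is K = 4.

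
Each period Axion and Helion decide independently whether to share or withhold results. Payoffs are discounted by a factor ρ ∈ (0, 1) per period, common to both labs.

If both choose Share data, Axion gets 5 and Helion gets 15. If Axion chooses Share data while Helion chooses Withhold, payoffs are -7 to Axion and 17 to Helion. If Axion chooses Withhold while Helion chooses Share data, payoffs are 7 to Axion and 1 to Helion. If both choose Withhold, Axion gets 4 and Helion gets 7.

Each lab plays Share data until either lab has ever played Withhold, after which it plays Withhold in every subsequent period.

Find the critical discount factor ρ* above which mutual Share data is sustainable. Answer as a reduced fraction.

2/3

Axion: cooperation gives 5 each period; deviation gives 7 once then 4 forever.
  5/(1−ρ) ≥ 7 + 4ρ/(1−ρ) ⇒ ρ ≥ 2/3.
Helion: cooperation gives 15 each period; deviation gives 17 once then 7 forever.
  ρ ≥ 2/10 = 1/5.
Both must hold, so the binding constraint is Axion's: ρ ≥ 2/3.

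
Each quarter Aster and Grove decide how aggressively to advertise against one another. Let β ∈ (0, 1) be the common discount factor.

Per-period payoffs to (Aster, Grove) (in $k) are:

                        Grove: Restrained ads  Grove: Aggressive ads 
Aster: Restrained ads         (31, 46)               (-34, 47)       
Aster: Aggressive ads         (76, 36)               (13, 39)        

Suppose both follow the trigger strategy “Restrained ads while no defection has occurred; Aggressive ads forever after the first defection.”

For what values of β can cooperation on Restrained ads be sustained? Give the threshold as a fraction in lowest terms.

Aster: cooperation gives 31 each period; deviation gives 76 once then 13 forever.
  31/(1−β) ≥ 76 + 13β/(1−β) ⇒ β ≥ 45/63 = 5/7.
Grove: cooperation gives 46 each period; deviation gives 47 once then 39 forever.
  β ≥ 1/8.
Both must hold, so the binding constraint is Aster's: β ≥ 5/7.

5/7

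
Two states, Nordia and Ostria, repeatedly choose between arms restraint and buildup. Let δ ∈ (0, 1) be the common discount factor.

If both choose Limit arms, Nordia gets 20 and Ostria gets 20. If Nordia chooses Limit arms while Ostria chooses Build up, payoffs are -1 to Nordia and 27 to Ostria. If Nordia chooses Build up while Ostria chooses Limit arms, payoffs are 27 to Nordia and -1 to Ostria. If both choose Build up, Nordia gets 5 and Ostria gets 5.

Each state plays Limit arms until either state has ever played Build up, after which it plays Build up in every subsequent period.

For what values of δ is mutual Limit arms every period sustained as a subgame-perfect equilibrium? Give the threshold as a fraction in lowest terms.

7/22

Cooperation forever yields 20 each period: 20/(1−δ).
Deviating yields 27 once, then 5 forever: 27 + 5δ/(1−δ).
No profitable deviation requires 20/(1−δ) ≥ 27 + 5δ/(1−δ).
Multiplying by (1−δ): 20 ≥ 27(1−δ) + 5δ = 27 − 22δ.
So 22δ ≥ 7, i.e. δ ≥ 7/22.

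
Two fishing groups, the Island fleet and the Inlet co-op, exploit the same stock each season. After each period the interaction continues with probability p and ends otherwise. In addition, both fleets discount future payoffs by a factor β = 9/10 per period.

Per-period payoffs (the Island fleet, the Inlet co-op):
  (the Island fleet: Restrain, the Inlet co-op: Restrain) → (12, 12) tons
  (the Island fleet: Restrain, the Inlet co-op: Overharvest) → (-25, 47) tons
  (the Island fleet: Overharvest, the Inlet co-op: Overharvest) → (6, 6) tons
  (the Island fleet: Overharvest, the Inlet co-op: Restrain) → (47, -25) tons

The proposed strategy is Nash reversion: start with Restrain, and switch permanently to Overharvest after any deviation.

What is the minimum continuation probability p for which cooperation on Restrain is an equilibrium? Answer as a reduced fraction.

With continuation probability p and discount β, the effective per-period discount factor is βp.
Grim-trigger IC: βp ≥ (47−12)/(47−6) = 35/41.
So p ≥ (35/41)/(9/10) = 350/369.

350/369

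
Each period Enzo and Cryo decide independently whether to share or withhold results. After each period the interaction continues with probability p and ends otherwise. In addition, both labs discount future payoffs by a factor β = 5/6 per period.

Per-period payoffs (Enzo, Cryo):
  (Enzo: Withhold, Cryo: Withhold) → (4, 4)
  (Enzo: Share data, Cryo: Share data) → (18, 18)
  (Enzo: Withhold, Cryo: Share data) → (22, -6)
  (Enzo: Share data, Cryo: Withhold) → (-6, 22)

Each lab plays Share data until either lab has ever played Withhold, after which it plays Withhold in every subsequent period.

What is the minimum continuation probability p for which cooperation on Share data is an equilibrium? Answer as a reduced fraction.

Expected continuation weight on next period's payoff is β·p = 5/6·p, which plays the role of the discount factor.
Cooperation requires 5/6·p ≥ (22−18)/(22−4) = 2/9, hence p ≥ 4/15.

4/15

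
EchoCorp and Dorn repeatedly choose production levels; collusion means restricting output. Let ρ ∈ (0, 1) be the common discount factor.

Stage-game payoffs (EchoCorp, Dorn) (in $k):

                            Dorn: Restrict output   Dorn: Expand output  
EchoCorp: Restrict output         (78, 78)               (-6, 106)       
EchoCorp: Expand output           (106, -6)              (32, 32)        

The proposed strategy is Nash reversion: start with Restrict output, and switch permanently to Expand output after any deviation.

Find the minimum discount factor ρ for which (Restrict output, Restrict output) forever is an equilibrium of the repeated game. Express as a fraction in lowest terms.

One-period gain from deviating is 106 − 78 = 28. The loss is 78 − 32 = 46 in every subsequent period, with present value 46·ρ/(1−ρ).
Deviation is unprofitable when 46·ρ/(1−ρ) ≥ 28, i.e. ρ/(1−ρ) ≥ 14/23.
Equivalently ρ ≥ 28/(28+46) = 14/37.

14/37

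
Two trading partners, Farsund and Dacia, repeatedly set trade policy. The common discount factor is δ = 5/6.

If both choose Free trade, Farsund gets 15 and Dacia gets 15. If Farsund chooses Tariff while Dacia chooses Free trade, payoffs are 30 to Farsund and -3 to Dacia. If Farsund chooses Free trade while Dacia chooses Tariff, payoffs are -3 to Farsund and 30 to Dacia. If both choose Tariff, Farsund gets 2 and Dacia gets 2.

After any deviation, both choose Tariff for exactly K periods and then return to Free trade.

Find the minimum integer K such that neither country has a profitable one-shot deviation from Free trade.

2

No profitable deviation requires (15−2)(δ+…+δ^K) ≥ 30−15, i.e. δ+…+δ^K ≥ 15/13 ≈ 1.1538.
With δ = 5/6, the partial sums are K=1: 0.8333, K=2: 1.5278.
K = 2 is the first length at which the sum reaches 1.1538.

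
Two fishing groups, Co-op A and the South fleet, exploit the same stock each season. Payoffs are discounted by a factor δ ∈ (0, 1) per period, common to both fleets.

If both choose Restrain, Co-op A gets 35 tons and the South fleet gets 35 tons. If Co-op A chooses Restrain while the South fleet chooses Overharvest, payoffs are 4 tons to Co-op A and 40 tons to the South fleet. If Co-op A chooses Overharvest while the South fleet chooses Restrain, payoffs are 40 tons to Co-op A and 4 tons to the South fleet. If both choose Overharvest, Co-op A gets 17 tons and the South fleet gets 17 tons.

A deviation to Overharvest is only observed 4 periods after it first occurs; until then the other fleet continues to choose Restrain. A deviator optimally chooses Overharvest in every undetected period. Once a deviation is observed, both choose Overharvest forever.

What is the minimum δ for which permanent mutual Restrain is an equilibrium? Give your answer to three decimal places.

0.683

The best deviation is to choose Overharvest for all 4 undetected periods, earning 40 each, then 17 forever once detected.
Deviation value: 40(1−δ^4)/(1−δ) + 17δ^4/(1−δ); cooperation value: 35/(1−δ).
IC: 35 ≥ 40(1−δ^4) + 17δ^4 = 40 − 23δ^4.
So δ^4 ≥ 5/23, giving δ ≥ (5/23)^(1/4) ≈ 0.683.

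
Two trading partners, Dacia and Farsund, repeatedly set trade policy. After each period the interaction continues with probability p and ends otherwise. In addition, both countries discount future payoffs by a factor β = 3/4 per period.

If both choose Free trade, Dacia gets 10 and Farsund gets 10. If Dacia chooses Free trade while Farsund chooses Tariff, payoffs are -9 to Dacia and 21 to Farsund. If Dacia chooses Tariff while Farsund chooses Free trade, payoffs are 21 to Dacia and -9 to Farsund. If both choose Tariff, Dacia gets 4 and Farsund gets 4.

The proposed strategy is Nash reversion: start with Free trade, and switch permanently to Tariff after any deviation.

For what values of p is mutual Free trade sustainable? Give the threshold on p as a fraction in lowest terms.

With continuation probability p and discount β, the effective per-period discount factor is βp.
Grim-trigger IC: βp ≥ (21−10)/(21−4) = 11/17.
So p ≥ (11/17)/(3/4) = 44/51.

44/51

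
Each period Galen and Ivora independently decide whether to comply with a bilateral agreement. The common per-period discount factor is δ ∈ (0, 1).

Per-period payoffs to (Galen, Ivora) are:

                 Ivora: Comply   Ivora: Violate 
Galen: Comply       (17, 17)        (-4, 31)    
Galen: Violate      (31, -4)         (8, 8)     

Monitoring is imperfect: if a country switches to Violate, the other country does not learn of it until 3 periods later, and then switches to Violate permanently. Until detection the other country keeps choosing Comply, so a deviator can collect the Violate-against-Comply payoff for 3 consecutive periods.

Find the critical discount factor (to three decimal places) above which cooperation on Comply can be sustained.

The best deviation is to choose Violate for all 3 undetected periods, earning 31 each, then 8 forever once detected.
Deviation value: 31(1−δ^3)/(1−δ) + 8δ^3/(1−δ); cooperation value: 17/(1−δ).
IC: 17 ≥ 31(1−δ^3) + 8δ^3 = 31 − 23δ^3.
So δ^3 ≥ 14/23, giving δ ≥ (14/23)^(1/3) ≈ 0.847.

0.847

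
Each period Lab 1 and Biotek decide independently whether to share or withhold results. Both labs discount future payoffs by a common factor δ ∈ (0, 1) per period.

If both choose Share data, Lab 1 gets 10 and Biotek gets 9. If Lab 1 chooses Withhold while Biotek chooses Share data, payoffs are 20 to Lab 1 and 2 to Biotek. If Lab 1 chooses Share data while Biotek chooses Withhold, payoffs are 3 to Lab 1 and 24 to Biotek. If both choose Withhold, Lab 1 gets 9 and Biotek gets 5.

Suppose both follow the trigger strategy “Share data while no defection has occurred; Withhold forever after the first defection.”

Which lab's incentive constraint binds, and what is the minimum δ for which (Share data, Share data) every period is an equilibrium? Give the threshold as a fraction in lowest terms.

Lab 1's threshold: (20−10)/(20−9) = 10/11.
Biotek's threshold: (24−9)/(24−5) = 15/19.
10/11 > 15/19, so Lab 1 binds and δ* = 10/11.

Lab 1; δ ≥ 10/11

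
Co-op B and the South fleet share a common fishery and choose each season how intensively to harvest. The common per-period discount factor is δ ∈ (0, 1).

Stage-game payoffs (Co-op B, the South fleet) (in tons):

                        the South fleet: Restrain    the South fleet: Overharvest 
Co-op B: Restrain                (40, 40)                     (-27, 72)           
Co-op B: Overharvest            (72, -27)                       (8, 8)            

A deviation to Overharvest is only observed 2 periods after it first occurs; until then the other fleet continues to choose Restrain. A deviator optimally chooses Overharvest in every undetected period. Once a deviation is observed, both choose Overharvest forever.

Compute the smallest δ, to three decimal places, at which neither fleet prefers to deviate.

0.707

The best deviation is to choose Overharvest for all 2 undetected periods, earning 72 each, then 8 forever once detected.
Deviation value: 72(1−δ^2)/(1−δ) + 8δ^2/(1−δ); cooperation value: 40/(1−δ).
IC: 40 ≥ 72(1−δ^2) + 8δ^2 = 72 − 64δ^2.
So δ^2 ≥ 32/64 = 1/2, giving δ ≥ (1/2)^(1/2) ≈ 0.707.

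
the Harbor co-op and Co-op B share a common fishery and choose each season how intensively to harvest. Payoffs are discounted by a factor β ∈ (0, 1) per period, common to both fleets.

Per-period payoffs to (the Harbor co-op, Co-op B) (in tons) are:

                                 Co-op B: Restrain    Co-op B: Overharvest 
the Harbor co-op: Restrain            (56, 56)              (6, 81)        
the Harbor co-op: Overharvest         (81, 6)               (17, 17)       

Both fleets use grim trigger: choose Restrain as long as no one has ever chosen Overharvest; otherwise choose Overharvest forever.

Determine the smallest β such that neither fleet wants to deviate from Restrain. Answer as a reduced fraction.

One-period gain from deviating is 81 − 56 = 25. The loss is 56 − 17 = 39 in every subsequent period, with present value 39·β/(1−β).
Deviation is unprofitable when 39·β/(1−β) ≥ 25, i.e. β/(1−β) ≥ 25/39.
Equivalently β ≥ 25/(25+39) = 25/64.

25/64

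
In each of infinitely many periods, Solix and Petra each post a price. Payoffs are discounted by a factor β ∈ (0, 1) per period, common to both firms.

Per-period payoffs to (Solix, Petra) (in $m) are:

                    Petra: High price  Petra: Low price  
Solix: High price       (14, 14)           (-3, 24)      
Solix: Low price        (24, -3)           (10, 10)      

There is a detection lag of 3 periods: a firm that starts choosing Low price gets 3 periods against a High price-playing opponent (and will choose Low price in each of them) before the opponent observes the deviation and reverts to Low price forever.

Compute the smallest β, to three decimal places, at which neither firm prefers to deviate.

0.894

The best deviation is to choose Low price for all 3 undetected periods, earning 24 each, then 10 forever once detected.
Deviation value: 24(1−β^3)/(1−β) + 10β^3/(1−β); cooperation value: 14/(1−β).
IC: 14 ≥ 24(1−β^3) + 10β^3 = 24 − 14β^3.
So β^3 ≥ 10/14 = 5/7, giving β ≥ (5/7)^(1/3) ≈ 0.894.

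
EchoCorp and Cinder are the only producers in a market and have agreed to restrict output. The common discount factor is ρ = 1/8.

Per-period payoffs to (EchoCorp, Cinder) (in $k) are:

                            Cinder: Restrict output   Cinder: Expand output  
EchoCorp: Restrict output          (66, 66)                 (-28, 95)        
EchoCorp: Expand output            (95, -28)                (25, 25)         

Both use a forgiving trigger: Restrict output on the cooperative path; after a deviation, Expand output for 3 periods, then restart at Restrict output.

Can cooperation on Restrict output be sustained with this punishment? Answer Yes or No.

A one-shot deviation gives 95 now, then 25 for 3 periods, then back to 66.
Gain from deviating: (95−66) today; loss: (66−25) in each of the next 3 periods.
No-deviation condition: (66−25)(ρ+…+ρ^3) ≥ 95−66, i.e. ρ+…+ρ^3 ≥ 29/41.
At ρ = 1/8: ρ+…+ρ^3 = 0.1426 < 0.7073.
So cooperation is not sustainable.

No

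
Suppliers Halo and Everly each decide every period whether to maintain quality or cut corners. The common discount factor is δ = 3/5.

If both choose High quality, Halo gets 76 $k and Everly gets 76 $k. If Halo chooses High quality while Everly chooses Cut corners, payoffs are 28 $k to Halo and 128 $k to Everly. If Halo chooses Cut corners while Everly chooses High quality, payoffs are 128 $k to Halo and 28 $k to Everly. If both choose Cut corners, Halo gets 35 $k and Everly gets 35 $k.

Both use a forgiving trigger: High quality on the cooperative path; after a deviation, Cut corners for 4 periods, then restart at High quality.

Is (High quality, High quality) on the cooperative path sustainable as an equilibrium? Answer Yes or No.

IC: δ+…+δ^4 ≥ (128−76)/(76−35) = 52/41.
At δ = 3/5: partial sum = 1.3056 ≥ 1.2683. Cooperation sustainable.

Yes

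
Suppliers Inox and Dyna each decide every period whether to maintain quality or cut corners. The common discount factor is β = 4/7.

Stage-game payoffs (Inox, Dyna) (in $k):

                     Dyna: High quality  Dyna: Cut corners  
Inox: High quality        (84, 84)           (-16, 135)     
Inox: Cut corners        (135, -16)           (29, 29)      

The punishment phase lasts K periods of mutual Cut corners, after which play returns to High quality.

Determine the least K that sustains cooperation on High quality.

No profitable deviation requires (84−29)(β+…+β^K) ≥ 135−84, i.e. β+…+β^K ≥ 51/55 ≈ 0.9273.
With β = 4/7, the partial sums are K=1: 0.5714, K=2: 0.8980, K=3: 1.0845.
K = 3 is the first length at which the sum reaches 0.9273.

3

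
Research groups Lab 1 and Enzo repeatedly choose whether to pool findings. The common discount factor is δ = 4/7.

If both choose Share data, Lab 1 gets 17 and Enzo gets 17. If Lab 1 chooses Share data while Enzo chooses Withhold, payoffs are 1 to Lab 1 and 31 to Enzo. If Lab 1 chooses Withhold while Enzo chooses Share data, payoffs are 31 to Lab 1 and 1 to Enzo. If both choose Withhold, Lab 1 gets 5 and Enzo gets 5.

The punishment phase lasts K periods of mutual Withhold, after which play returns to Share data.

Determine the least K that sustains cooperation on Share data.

No profitable deviation requires (17−5)(δ+…+δ^K) ≥ 31−17, i.e. δ+…+δ^K ≥ 7/6 ≈ 1.1667.
With δ = 4/7, the partial sums are K=1: 0.5714, K=2: 0.8980, K=3: 1.0845, K=4: 1.1912.
K = 4 is the first length at which the sum reaches 1.1667.

4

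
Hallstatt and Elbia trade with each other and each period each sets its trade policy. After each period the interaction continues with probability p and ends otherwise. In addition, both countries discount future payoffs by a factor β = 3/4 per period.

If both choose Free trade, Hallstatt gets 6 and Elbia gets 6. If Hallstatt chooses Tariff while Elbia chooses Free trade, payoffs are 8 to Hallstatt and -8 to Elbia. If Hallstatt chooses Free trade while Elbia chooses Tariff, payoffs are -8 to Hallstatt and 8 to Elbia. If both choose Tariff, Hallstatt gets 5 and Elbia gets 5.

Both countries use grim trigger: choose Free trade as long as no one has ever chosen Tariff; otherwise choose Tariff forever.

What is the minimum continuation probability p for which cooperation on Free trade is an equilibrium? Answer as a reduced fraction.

8/9

Expected continuation weight on next period's payoff is β·p = 3/4·p, which plays the role of the discount factor.
Cooperation requires 3/4·p ≥ (8−6)/(8−5) = 2/3, hence p ≥ 8/9.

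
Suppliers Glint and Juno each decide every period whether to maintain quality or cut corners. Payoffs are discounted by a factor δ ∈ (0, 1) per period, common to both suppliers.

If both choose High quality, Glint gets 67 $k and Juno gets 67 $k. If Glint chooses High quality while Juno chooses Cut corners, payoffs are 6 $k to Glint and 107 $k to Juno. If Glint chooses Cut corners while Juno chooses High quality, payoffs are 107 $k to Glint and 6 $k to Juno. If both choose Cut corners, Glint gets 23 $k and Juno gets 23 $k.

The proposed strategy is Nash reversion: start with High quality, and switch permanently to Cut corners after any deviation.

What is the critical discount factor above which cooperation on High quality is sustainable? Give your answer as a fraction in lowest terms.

10/21

One-period gain from deviating is 107 − 67 = 40. The loss is 67 − 23 = 44 in every subsequent period, with present value 44·δ/(1−δ).
Deviation is unprofitable when 44·δ/(1−δ) ≥ 40, i.e. δ/(1−δ) ≥ 10/11.
Equivalently δ ≥ 40/(40+44) = 10/21.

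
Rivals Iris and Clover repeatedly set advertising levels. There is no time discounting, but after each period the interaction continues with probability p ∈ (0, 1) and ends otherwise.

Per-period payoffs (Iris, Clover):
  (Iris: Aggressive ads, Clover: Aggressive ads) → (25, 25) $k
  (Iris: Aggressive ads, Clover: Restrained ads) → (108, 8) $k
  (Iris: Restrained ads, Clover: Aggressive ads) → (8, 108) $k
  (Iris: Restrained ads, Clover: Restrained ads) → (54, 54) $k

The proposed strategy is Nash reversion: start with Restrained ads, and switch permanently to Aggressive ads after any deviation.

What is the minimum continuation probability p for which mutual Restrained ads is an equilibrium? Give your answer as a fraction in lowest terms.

With no time discounting, the continuation probability p plays the role of the discount factor.
Grim-trigger IC: 54/(1−p) ≥ 108 + 25p/(1−p) ⇒ p ≥ (108−54)/(108−25) = 54/83.

54/83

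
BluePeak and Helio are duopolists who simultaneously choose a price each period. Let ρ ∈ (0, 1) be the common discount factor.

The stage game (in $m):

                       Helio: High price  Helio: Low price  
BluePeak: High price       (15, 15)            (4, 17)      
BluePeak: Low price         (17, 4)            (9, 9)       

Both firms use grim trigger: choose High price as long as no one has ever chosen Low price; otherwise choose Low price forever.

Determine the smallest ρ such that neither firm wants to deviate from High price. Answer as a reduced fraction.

1/4

Cooperation forever yields 15 each period: 15/(1−ρ).
Deviating yields 17 once, then 9 forever: 17 + 9ρ/(1−ρ).
No profitable deviation requires 15/(1−ρ) ≥ 17 + 9ρ/(1−ρ).
Multiplying by (1−ρ): 15 ≥ 17(1−ρ) + 9ρ = 17 − 8ρ.
So 8ρ ≥ 2, i.e. ρ ≥ 2/8 = 1/4.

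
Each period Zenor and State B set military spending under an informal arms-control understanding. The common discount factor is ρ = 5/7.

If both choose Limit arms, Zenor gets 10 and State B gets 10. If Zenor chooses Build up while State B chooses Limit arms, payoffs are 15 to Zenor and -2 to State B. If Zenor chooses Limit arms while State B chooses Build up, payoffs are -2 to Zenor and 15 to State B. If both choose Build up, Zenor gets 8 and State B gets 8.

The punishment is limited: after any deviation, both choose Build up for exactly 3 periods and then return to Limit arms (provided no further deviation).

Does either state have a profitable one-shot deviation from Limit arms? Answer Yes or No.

Yes

A one-shot deviation gives 15 now, then 8 for 3 periods, then back to 10.
Gain from deviating: (15−10) today; loss: (10−8) in each of the next 3 periods.
No-deviation condition: (10−8)(ρ+…+ρ^3) ≥ 15−10, i.e. ρ+…+ρ^3 ≥ 5/2.
At ρ = 5/7: ρ+…+ρ^3 = 1.5889 < 2.5000.
So cooperation is not sustainable.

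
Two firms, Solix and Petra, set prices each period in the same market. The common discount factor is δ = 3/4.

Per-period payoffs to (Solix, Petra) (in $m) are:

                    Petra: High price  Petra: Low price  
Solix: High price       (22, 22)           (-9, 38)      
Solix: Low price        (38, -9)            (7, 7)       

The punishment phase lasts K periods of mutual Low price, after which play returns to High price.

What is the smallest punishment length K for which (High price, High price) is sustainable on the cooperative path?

2

IC: δ(1−δ^K)/(1−δ) ≥ (38−22)/(22−7) = 16/15.
With δ = 3/4: need 1 − δ^K ≥ 16/15·(1−3/4)/(3/4), i.e. δ^K ≤ 0.6444.
Since (3/4)^1 = 0.7500 and (3/4)^2 = 0.5625, the smallest such K is 2.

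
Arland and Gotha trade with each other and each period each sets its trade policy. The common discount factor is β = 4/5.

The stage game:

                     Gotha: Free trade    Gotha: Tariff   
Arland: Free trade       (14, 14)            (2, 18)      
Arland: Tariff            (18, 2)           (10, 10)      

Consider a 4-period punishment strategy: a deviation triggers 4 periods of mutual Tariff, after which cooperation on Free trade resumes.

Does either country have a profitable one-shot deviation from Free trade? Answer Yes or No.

No

A one-shot deviation gives 18 now, then 10 for 4 periods, then back to 14.
Gain from deviating: (18−14) today; loss: (14−10) in each of the next 4 periods.
No-deviation condition: (14−10)(β+…+β^4) ≥ 18−14, i.e. β+…+β^4 ≥ 1.
At β = 4/5: β+…+β^4 = 2.3616 ≥ 1.0000.
So cooperation is sustainable.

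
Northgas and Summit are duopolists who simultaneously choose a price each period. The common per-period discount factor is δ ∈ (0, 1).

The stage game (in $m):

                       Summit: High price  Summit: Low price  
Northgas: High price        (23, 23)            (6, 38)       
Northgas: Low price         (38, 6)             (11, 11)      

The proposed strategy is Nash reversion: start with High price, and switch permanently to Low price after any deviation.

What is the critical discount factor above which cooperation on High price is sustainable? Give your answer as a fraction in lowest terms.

5/9

Cooperation forever yields 23 each period: 23/(1−δ).
Deviating yields 38 once, then 11 forever: 38 + 11δ/(1−δ).
No profitable deviation requires 23/(1−δ) ≥ 38 + 11δ/(1−δ).
Multiplying by (1−δ): 23 ≥ 38(1−δ) + 11δ = 38 − 27δ.
So 27δ ≥ 15, i.e. δ ≥ 15/27 = 5/9.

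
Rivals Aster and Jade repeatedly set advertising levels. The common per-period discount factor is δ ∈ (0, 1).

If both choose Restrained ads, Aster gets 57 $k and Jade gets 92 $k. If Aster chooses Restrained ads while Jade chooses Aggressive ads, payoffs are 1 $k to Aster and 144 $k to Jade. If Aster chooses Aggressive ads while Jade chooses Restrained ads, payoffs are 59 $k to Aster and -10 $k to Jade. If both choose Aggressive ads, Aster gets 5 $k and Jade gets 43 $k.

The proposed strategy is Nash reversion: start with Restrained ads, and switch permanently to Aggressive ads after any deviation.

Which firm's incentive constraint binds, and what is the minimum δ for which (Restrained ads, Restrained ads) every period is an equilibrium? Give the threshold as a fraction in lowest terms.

Jade; δ ≥ 52/101

Aster's threshold: (59−57)/(59−5) = 1/27.
Jade's threshold: (144−92)/(144−43) = 52/101.
1/27 < 52/101, so Jade binds and δ* = 52/101.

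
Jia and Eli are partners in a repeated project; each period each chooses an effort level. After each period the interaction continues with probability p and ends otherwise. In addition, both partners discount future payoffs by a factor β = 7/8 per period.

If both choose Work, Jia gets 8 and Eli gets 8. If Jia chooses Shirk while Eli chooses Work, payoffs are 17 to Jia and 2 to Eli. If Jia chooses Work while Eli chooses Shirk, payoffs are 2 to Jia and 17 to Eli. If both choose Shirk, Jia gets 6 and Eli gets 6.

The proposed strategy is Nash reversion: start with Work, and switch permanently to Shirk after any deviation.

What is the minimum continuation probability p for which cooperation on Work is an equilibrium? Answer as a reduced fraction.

Expected continuation weight on next period's payoff is β·p = 7/8·p, which plays the role of the discount factor.
Cooperation requires 7/8·p ≥ (17−8)/(17−6) = 9/11, hence p ≥ 72/77.

72/77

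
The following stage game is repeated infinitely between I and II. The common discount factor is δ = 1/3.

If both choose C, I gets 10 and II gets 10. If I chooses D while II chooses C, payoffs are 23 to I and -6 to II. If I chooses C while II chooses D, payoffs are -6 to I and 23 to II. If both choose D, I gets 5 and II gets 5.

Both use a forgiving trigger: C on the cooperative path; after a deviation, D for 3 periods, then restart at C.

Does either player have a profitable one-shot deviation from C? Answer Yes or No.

IC: δ+…+δ^3 ≥ (23−10)/(10−5) = 13/5.
At δ = 1/3: partial sum = 0.4815 < 2.6000. Cooperation not sustainable.

Yes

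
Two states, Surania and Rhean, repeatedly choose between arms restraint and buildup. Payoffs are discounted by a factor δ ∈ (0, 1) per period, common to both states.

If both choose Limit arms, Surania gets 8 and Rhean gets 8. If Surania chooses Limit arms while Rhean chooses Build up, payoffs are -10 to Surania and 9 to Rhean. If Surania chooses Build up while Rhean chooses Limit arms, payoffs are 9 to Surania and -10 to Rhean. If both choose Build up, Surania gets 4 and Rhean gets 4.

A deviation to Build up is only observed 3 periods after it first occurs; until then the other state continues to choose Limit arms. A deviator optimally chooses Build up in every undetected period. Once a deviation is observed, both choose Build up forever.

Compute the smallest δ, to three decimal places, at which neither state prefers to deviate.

0.585

The best deviation is to choose Build up for all 3 undetected periods, earning 9 each, then 4 forever once detected.
Deviation value: 9(1−δ^3)/(1−δ) + 4δ^3/(1−δ); cooperation value: 8/(1−δ).
IC: 8 ≥ 9(1−δ^3) + 4δ^3 = 9 − 5δ^3.
So δ^3 ≥ 1/5, giving δ ≥ (1/5)^(1/3) ≈ 0.585.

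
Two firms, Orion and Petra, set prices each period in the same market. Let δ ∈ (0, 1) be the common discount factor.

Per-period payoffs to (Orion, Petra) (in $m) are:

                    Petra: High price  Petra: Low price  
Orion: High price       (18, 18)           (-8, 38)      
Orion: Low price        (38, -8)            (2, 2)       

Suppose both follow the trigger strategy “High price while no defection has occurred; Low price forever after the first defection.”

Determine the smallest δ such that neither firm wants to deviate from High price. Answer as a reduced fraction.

5/9

Cooperation forever yields 18 each period: 18/(1−δ).
Deviating yields 38 once, then 2 forever: 38 + 2δ/(1−δ).
No profitable deviation requires 18/(1−δ) ≥ 38 + 2δ/(1−δ).
Multiplying by (1−δ): 18 ≥ 38(1−δ) + 2δ = 38 − 36δ.
So 36δ ≥ 20, i.e. δ ≥ 20/36 = 5/9.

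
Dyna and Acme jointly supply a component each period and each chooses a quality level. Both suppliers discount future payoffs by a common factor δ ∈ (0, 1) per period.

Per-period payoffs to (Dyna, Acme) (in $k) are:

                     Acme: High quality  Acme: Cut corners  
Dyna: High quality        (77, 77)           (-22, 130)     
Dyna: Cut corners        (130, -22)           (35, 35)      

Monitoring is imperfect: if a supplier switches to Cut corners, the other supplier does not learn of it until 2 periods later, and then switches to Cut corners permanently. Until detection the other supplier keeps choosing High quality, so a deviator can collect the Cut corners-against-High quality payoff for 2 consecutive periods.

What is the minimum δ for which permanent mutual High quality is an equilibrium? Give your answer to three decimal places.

0.747

The best deviation is to choose Cut corners for all 2 undetected periods, earning 130 each, then 35 forever once detected.
Deviation value: 130(1−δ^2)/(1−δ) + 35δ^2/(1−δ); cooperation value: 77/(1−δ).
IC: 77 ≥ 130(1−δ^2) + 35δ^2 = 130 − 95δ^2.
So δ^2 ≥ 53/95, giving δ ≥ (53/95)^(1/2) ≈ 0.747.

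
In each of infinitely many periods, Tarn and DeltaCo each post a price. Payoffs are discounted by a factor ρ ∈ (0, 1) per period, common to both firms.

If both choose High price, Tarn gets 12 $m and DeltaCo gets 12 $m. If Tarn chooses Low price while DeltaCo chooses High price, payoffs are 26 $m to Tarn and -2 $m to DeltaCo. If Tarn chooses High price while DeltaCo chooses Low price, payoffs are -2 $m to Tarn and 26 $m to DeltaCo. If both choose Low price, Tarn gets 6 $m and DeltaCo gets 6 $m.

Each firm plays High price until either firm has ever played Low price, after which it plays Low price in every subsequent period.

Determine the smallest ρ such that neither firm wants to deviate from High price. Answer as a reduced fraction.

7/10

12/(1−ρ) ≥ 26 + 6ρ/(1−ρ)
12 ≥ 26 − 20ρ
ρ ≥ 14/20 = 7/10.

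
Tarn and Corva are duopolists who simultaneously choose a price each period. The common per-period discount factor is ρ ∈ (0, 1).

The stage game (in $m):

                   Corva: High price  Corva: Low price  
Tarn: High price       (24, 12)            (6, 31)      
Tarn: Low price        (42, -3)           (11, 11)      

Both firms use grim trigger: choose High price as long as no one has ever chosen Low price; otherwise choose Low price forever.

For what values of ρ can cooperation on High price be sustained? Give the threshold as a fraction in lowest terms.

For Tarn: deviation gain 42−24 = 18, per-period punishment loss 24−11 = 13. IC gives ρ ≥ 18/31.
For Corva: gain 19, loss 1 per period, so ρ ≥ 19/20.
The tighter constraint is Corva's, so cooperation needs ρ ≥ 19/20.

19/20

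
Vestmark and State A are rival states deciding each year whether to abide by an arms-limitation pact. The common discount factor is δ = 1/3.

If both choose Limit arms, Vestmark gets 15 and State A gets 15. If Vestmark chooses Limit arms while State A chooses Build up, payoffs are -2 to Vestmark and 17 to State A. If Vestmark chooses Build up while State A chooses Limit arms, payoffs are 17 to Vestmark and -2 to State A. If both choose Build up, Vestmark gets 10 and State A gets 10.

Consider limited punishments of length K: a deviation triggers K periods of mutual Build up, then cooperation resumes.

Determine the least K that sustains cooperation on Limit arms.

2

No profitable deviation requires (15−10)(δ+…+δ^K) ≥ 17−15, i.e. δ+…+δ^K ≥ 2/5 ≈ 0.4000.
With δ = 1/3, the partial sums are K=1: 0.3333, K=2: 0.4444.
K = 2 is the first length at which the sum reaches 0.4000.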